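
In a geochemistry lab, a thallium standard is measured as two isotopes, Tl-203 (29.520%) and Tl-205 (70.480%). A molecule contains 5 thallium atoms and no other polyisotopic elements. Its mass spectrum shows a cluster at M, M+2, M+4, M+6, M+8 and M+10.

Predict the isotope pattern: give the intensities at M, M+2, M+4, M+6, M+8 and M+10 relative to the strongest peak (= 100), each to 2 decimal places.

The 5 Tl atoms are independent, so intensities follow the terms of (0.29520 + 0.70480)^5.
P(M) = 0.29520^5 = 0.002242
P(M+2) = 5 × 0.29520^4 × 0.70480^1 = 0.026761
P(M+4) = 10 × 0.29520^3 × 0.70480^2 = 0.127785
P(M+6) = 10 × 0.29520^2 × 0.70480^3 = 0.305092
P(M+8) = 5 × 0.29520^1 × 0.70480^4 = 0.364208
P(M+10) = 0.70480^5 = 0.173912
The M+8 peak is largest (0.364208); scaling to 100 gives 0.62 : 7.35 : 35.09 : 83.77 : 100.00 : 47.75.

0.62 : 7.35 : 35.09 : 83.77 : 100.00 : 47.75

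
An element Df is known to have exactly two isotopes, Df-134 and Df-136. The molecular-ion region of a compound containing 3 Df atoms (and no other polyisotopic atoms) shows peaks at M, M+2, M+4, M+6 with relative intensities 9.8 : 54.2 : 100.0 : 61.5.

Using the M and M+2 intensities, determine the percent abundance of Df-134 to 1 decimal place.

Let p = fractional abundance of Df-134. I(M+2)/I(M) = [C(3,1)·p^2·(1−p)] / p^3 = 3·(1−p)/p = 54.2/9.8 = 5.5306
(1−p)/p = 5.5306/3 = 1.8435  ⇒  p = 1/(1 + 1.8435) = 0.3517
Df-134: 35.2%, Df-136: 64.8%.

35.2%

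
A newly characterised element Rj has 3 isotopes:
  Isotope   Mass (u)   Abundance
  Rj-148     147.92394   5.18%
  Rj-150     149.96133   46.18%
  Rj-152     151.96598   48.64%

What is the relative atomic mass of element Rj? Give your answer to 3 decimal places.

The abundance-weighted mean is 0.0518 × 147.92394 + 0.4618 × 149.96133 + 0.4864 × 151.96598
= 7.662460 + 69.252142 + 73.916253 = 150.830855 u

150.831 u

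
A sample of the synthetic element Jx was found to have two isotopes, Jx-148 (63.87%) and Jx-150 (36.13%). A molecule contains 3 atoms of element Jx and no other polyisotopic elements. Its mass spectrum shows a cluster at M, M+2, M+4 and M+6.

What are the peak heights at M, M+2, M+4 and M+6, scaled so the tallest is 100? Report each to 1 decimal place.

The 3 Jx atoms are independent, so intensities follow the terms of (0.6387 + 0.3613)^3.
P(M) = 0.6387^3 = 0.260550
P(M+2) = 3 × 0.6387^2 × 0.3613^1 = 0.442164
P(M+4) = 3 × 0.6387^1 × 0.3613^2 = 0.250123
P(M+6) = 0.3613^3 = 0.047163
The M+2 peak is largest (0.442164); scaling to 100 gives 58.9 : 100.0 : 56.6 : 10.7.

58.9 : 100.0 : 56.6 : 10.7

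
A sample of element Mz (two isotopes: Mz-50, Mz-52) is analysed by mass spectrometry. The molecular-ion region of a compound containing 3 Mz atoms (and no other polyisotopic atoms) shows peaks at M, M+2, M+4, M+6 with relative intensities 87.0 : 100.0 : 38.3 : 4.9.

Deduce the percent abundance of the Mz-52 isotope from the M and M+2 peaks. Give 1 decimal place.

27.7%

If p is the fraction of Mz that is Mz-50, then I(M+2)/I(M) = [C(3,1)·p^2·(1−p)] / p^3 = 3·(1−p)/p = 100.0/87.0 = 1.1494
(1−p)/p = 1.1494/3 = 0.3831  ⇒  p = 1/(1 + 0.3831) = 0.7230
Mz-50: 72.3%, Mz-52: 27.7%.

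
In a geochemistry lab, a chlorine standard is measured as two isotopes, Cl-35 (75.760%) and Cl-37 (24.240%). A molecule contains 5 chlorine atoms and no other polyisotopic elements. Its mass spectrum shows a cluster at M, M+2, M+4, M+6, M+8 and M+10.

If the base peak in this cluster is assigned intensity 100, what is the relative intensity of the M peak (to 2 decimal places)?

62.51

Binomial terms of (0.75760 + 0.24240)^5: M 0.2496, M+2 0.3993, M+4 0.2555, M+6 0.0817, M+8 0.0131, M+10 0.0008 → M+2 is the base peak.
P(M+2) = C(5,1) × 0.75760^4 × 0.24240^1 = 5 × 0.32942751 × 0.2424 = 0.399266 (base)
P(M) = C(5,0) × 0.75760^5 × 0.24240^0 = 1 × 0.24957428 × 1.0000 = 0.249574
Relative intensity = 0.249574 / 0.399266 × 100 = 62.51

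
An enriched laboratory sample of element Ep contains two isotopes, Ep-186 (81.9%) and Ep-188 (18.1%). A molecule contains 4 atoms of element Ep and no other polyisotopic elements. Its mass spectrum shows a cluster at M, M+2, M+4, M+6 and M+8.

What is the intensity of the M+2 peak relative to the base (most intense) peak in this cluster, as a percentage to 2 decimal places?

88.40%

(0.819 + 0.181)^4 gives M 0.4499, M+2 0.3977, M+4 0.1318, M+6 0.0194, M+8 0.0011; the largest is M.
P(M) = C(4,0) × 0.819^4 × 0.181^0 = 1 × 0.44992032 × 1.0000 = 0.449920 (base)
P(M+2) = C(4,1) × 0.819^3 × 0.181^1 = 4 × 0.54935326 × 0.1810 = 0.397732
Relative intensity = 0.397732 / 0.449920 × 100 = 88.40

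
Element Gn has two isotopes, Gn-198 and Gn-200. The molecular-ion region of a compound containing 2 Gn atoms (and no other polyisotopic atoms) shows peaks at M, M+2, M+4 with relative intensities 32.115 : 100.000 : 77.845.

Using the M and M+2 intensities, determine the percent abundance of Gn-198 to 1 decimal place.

39.1%

Write p for the Gn-198 fraction. I(M+2)/I(M) = [C(2,1)·p^1·(1−p)] / p^2 = 2·(1−p)/p = 100.000/32.115 = 3.1138
(1−p)/p = 3.1138/2 = 1.5569  ⇒  p = 1/(1 + 1.5569) = 0.3911
Gn-198: 39.1%, Gn-200: 60.9%.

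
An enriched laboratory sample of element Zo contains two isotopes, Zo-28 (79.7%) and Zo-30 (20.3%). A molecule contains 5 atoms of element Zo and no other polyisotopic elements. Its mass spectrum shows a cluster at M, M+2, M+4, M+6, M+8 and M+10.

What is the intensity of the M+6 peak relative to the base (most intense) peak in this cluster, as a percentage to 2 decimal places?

12.97%

(0.797 + 0.203)^5 gives M 0.3216, M+2 0.4095, M+4 0.2086, M+6 0.0531, M+8 0.0068, M+10 0.0003; the largest is M+2.
P(M+2) = C(5,1) × 0.797^4 × 0.203^1 = 5 × 0.40349047 × 0.2030 = 0.409543 (base)
P(M+6) = C(5,3) × 0.797^2 × 0.203^3 = 10 × 0.635209 × 0.00836543 = 0.053138
Relative intensity = 0.053138 / 0.409543 × 100 = 12.97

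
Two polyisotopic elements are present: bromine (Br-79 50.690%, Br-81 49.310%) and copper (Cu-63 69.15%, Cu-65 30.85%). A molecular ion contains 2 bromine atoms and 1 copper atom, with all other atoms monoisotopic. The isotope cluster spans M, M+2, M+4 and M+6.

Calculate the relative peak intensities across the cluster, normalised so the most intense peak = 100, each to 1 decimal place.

41.8 : 100.0 : 75.9 : 17.7

Bromine pattern (n=2): 0.25694761 : 0.49990478 : 0.24314761
Copper pattern (n=1): 0.6915 : 0.3085
Convolve the two distributions (both contribute in 2-u steps):
  M: 0.25694761×0.6915 = 0.177679
  M+2: 0.25694761×0.3085 + 0.49990478×0.6915 = 0.424952
  M+4: 0.49990478×0.3085 + 0.24314761×0.6915 = 0.322357
  M+6: 0.24314761×0.3085 = 0.075011
Scale to base peak (0.424952) = 100: 41.8 : 100.0 : 75.9 : 17.7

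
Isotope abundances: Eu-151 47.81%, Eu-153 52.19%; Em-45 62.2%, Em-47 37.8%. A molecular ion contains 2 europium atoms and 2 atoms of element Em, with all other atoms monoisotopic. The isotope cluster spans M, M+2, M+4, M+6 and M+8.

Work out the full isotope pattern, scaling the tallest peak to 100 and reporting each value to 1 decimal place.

23.7 : 80.6 : 100.0 : 53.5 : 10.4

Europium pattern (n=2): 0.22857961 : 0.49904078 : 0.27237961
Element Em pattern (n=2): 0.386884 : 0.470232 : 0.142884
Convolve the two distributions (both contribute in 2-u steps):
  M: 0.22857961×0.386884 = 0.088434
  M+2: 0.22857961×0.470232 + 0.49904078×0.386884 = 0.300556
  M+4: 0.22857961×0.142884 + 0.49904078×0.470232 + 0.27237961×0.386884 = 0.372705
  M+6: 0.49904078×0.142884 + 0.27237961×0.470232 = 0.199387
  M+8: 0.27237961×0.142884 = 0.038919
Scale to base peak (0.372705) = 100: 23.7 : 80.6 : 100.0 : 53.5 : 10.4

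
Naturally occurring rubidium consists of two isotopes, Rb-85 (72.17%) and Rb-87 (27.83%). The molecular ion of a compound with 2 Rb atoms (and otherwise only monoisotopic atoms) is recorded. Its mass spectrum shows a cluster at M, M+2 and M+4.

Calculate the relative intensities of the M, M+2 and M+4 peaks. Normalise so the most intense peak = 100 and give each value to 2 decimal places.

The 2 Rb atoms are independent, so intensities follow the terms of (0.7217 + 0.2783)^2.
P(M) = 0.7217^2 = 0.520851
P(M+2) = 2 × 0.7217^1 × 0.2783^1 = 0.401698
P(M+4) = 0.2783^2 = 0.077451
The M peak is largest (0.520851); scaling to 100 gives 100.00 : 77.12 : 14.87.

100.00 : 77.12 : 14.87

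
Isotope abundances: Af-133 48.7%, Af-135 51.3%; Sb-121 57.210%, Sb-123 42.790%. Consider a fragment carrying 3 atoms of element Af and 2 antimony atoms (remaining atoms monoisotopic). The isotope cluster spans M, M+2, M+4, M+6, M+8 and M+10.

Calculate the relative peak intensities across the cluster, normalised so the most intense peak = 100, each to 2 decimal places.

11.61 : 54.04 : 100.00 : 91.88 : 41.91 : 7.59

Element Af pattern (n=3): 0.1155013 : 0.36500309 : 0.38448991 : 0.1350057
Antimony pattern (n=2): 0.32729841 : 0.48960318 : 0.18309841
Convolve the two distributions (both contribute in 2-u steps):
  M: 0.1155013×0.32729841 = 0.037803
  M+2: 0.1155013×0.48960318 + 0.36500309×0.32729841 = 0.176015
  M+4: 0.1155013×0.18309841 + 0.36500309×0.48960318 + 0.38448991×0.32729841 = 0.325698
  M+6: 0.36500309×0.18309841 + 0.38448991×0.48960318 + 0.1350057×0.32729841 = 0.299266
  M+8: 0.38448991×0.18309841 + 0.1350057×0.48960318 = 0.136499
  M+10: 0.1350057×0.18309841 = 0.024719
Scale to base peak (0.325698) = 100: 11.61 : 54.04 : 100.00 : 91.88 : 41.91 : 7.59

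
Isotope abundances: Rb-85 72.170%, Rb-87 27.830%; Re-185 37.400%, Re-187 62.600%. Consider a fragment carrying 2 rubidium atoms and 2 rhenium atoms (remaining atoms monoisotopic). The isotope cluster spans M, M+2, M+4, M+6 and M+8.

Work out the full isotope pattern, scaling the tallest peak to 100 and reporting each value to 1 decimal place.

Rubidium pattern (n=2): 0.52085089 : 0.40169822 : 0.07745089
Rhenium pattern (n=2): 0.139876 : 0.468248 : 0.391876
Convolve the two distributions (both contribute in 2-u steps):
  M: 0.52085089×0.139876 = 0.072855
  M+2: 0.52085089×0.468248 + 0.40169822×0.139876 = 0.300075
  M+4: 0.52085089×0.391876 + 0.40169822×0.468248 + 0.07745089×0.139876 = 0.403037
  M+6: 0.40169822×0.391876 + 0.07745089×0.468248 = 0.193682
  M+8: 0.07745089×0.391876 = 0.030351
Scale to base peak (0.403037) = 100: 18.1 : 74.5 : 100.0 : 48.1 : 7.5

18.1 : 74.5 : 100.0 : 48.1 : 7.5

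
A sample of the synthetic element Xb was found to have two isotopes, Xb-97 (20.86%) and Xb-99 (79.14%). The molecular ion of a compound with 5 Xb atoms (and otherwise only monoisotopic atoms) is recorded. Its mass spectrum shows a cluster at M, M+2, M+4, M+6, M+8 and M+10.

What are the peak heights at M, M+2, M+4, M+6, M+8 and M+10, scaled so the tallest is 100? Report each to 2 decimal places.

Each Xb atom is independently Xb-97 (p = 0.2086) or Xb-99 (q = 0.7914); the cluster is the binomial expansion (p + q)^5.
P(M) = 0.2086^5 = 0.000395
P(M+2) = 5 × 0.2086^4 × 0.7914^1 = 0.007492
P(M+4) = 10 × 0.2086^3 × 0.7914^2 = 0.056851
P(M+6) = 10 × 0.2086^2 × 0.7914^3 = 0.215683
P(M+8) = 5 × 0.2086^1 × 0.7914^4 = 0.409137
P(M+10) = 0.7914^5 = 0.310442
The M+8 peak is largest (0.409137); scaling to 100 gives 0.10 : 1.83 : 13.90 : 52.72 : 100.00 : 75.88.

0.10 : 1.83 : 13.90 : 52.72 : 100.00 : 75.88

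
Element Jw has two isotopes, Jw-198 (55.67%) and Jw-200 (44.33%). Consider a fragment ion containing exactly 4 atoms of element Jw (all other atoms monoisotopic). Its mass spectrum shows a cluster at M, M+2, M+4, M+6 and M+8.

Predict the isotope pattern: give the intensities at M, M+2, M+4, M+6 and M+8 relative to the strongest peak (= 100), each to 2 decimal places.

The 4 Jw atoms are independent, so intensities follow the terms of (0.5567 + 0.4433)^4.
P(M) = 0.5567^4 = 0.096047
P(M+2) = 4 × 0.5567^3 × 0.4433^1 = 0.305930
P(M+4) = 6 × 0.5567^2 × 0.4433^2 = 0.365417
P(M+6) = 4 × 0.5567^1 × 0.4433^3 = 0.193988
P(M+8) = 0.4433^4 = 0.038618
The M+4 peak is largest (0.365417); scaling to 100 gives 26.28 : 83.72 : 100.00 : 53.09 : 10.57.

26.28 : 83.72 : 100.00 : 53.09 : 10.57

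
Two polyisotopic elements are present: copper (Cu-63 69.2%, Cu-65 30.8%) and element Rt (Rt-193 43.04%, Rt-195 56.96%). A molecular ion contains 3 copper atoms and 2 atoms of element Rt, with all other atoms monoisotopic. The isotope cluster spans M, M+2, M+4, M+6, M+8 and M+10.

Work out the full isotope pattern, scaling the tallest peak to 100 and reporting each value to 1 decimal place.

17.0 : 67.7 : 100.0 : 68.0 : 21.7 : 2.6

Copper pattern (n=3): 0.33137389 : 0.44247034 : 0.19693766 : 0.02921811
Element Rt pattern (n=2): 0.18524416 : 0.49031168 : 0.32444416
Convolve the two distributions (both contribute in 2-u steps):
  M: 0.33137389×0.18524416 = 0.061385
  M+2: 0.33137389×0.49031168 + 0.44247034×0.18524416 = 0.244442
  M+4: 0.33137389×0.32444416 + 0.44247034×0.49031168 + 0.19693766×0.18524416 = 0.360942
  M+6: 0.44247034×0.32444416 + 0.19693766×0.49031168 + 0.02921811×0.18524416 = 0.245530
  M+8: 0.19693766×0.32444416 + 0.02921811×0.49031168 = 0.078221
  M+10: 0.02921811×0.32444416 = 0.009480
Scale to base peak (0.360942) = 100: 17.0 : 67.7 : 100.0 : 68.0 : 21.7 : 2.6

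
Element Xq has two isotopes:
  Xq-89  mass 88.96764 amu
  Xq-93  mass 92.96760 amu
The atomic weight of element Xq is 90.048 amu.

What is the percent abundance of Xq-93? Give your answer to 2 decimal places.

With x = fraction of Xq-89 (so Xq-93 is 1 − x):
88.96764·x + 92.96760·(1 − x) = 90.048
(88.96764 − 92.96760)·x = 90.048 − 92.96760
x = -2.91960 / -3.99996 = 0.72991 → 72.99% Xq-89, 27.01% Xq-93.

27.01%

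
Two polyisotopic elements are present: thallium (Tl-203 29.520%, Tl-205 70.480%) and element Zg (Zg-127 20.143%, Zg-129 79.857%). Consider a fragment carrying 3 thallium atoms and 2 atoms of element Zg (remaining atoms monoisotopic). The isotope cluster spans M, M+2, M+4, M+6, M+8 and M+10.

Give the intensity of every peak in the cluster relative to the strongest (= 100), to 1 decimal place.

0.3 : 4.0 : 23.8 : 69.5 : 100.0 : 56.8

Thallium pattern (n=3): 0.02572463 : 0.18425524 : 0.43991564 : 0.35010449
Element Zg pattern (n=2): 0.04057404 : 0.32171191 : 0.63771404
Convolve the two distributions (both contribute in 2-u steps):
  M: 0.02572463×0.04057404 = 0.001044
  M+2: 0.02572463×0.32171191 + 0.18425524×0.04057404 = 0.015752
  M+4: 0.02572463×0.63771404 + 0.18425524×0.32171191 + 0.43991564×0.04057404 = 0.093531
  M+6: 0.18425524×0.63771404 + 0.43991564×0.32171191 + 0.35010449×0.04057404 = 0.273233
  M+8: 0.43991564×0.63771404 + 0.35010449×0.32171191 = 0.393173
  M+10: 0.35010449×0.63771404 = 0.223267
Scale to base peak (0.393173) = 100: 0.3 : 4.0 : 23.8 : 69.5 : 100.0 : 56.8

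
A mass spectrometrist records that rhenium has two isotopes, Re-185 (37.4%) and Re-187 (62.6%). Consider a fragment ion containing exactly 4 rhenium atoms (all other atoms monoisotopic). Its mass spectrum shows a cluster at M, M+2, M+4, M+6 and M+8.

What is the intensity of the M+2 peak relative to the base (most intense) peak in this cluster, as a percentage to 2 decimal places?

35.69%

Binomial terms of (0.374 + 0.626)^4: M 0.0196, M+2 0.1310, M+4 0.3289, M+6 0.3670, M+8 0.1536 → M+6 is the base peak.
P(M+6) = C(4,3) × 0.374^1 × 0.626^3 = 4 × 0.3740 × 0.24531438 = 0.366990 (base)
P(M+2) = C(4,1) × 0.374^3 × 0.626^1 = 4 × 0.05231362 × 0.6260 = 0.130993
Relative intensity = 0.130993 / 0.366990 × 100 = 35.69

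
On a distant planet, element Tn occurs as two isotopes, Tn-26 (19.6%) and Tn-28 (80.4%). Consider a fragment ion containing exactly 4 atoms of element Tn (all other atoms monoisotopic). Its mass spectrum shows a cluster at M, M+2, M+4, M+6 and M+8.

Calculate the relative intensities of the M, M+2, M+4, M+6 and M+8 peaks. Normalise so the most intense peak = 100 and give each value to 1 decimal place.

Each Tn atom is independently Tn-26 (p = 0.196) or Tn-28 (q = 0.804); the cluster is the binomial expansion (p + q)^4.
P(M) = 0.196^4 = 0.001476
P(M+2) = 4 × 0.196^3 × 0.804^1 = 0.024215
P(M+4) = 6 × 0.196^2 × 0.804^2 = 0.148996
P(M+6) = 4 × 0.196^1 × 0.804^3 = 0.407459
P(M+8) = 0.804^4 = 0.417854
The M+8 peak is largest (0.417854); scaling to 100 gives 0.4 : 5.8 : 35.7 : 97.5 : 100.0.

0.4 : 5.8 : 35.7 : 97.5 : 100.0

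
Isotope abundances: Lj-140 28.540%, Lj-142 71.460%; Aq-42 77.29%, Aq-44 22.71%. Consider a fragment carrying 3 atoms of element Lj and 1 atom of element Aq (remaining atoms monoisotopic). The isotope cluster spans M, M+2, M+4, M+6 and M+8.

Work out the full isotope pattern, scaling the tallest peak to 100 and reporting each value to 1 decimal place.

Element Lj pattern (n=3): 0.02324673 : 0.17461928 : 0.43722124 : 0.36491275
Element Aq pattern (n=1): 0.7729 : 0.2271
Convolve the two distributions (both contribute in 2-u steps):
  M: 0.02324673×0.7729 = 0.017967
  M+2: 0.02324673×0.2271 + 0.17461928×0.7729 = 0.140243
  M+4: 0.17461928×0.2271 + 0.43722124×0.7729 = 0.377584
  M+6: 0.43722124×0.2271 + 0.36491275×0.7729 = 0.381334
  M+8: 0.36491275×0.2271 = 0.082872
Scale to base peak (0.381334) = 100: 4.7 : 36.8 : 99.0 : 100.0 : 21.7

4.7 : 36.8 : 99.0 : 100.0 : 21.7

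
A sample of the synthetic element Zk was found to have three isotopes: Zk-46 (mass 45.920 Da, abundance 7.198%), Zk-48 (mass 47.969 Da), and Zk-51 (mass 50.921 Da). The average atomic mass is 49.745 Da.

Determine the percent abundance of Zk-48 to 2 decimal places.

27.64%

The remaining 92.802% is split between Zk-48 (fraction x) and Zk-51 (fraction 0.92802 − x).
Substituting: 47.969x + 50.921(0.92802 − x) = 46.4396784
(47.969 − 50.921)x = -0.81602802  ⇒  x = 0.27643, y = 0.65159
Zk-48: 27.64%, Zk-51: 65.16%.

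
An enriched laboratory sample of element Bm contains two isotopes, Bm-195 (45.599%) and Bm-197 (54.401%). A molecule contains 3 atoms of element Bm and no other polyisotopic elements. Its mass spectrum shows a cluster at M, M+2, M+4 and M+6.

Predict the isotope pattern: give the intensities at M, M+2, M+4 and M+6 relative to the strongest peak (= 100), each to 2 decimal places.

Expanding (0.45599 + 0.54401)^3:
P(M) = 0.45599^3 = 0.094813
P(M+2) = 3 × 0.45599^2 × 0.54401^1 = 0.339343
P(M+4) = 3 × 0.45599^1 × 0.54401^2 = 0.404846
P(M+6) = 0.54401^3 = 0.160998
The M+4 peak is largest (0.404846); scaling to 100 gives 23.42 : 83.82 : 100.00 : 39.77.

23.42 : 83.82 : 100.00 : 39.77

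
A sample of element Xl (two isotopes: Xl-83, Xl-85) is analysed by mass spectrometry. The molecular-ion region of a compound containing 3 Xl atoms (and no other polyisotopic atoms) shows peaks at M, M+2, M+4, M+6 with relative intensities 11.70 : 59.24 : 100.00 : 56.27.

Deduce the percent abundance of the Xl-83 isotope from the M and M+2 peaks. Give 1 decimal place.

Write p for the Xl-83 fraction. I(M+2)/I(M) = [C(3,1)·p^2·(1−p)] / p^3 = 3·(1−p)/p = 59.24/11.70 = 5.0632
(1−p)/p = 5.0632/3 = 1.6877  ⇒  p = 1/(1 + 1.6877) = 0.3721
Xl-83: 37.2%, Xl-85: 62.8%.

37.2%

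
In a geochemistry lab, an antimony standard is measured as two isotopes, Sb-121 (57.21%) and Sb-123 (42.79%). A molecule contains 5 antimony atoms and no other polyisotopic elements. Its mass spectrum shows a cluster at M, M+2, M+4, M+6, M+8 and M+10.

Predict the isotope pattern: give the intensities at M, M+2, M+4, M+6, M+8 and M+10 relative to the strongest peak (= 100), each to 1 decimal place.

17.9 : 66.8 : 100.0 : 74.8 : 28.0 : 4.2

Each Sb atom is independently Sb-121 (p = 0.5721) or Sb-123 (q = 0.4279); the cluster is the binomial expansion (p + q)^5.
P(M) = 0.5721^5 = 0.061286
P(M+2) = 5 × 0.5721^4 × 0.4279^1 = 0.229192
P(M+4) = 10 × 0.5721^3 × 0.4279^2 = 0.342847
P(M+6) = 10 × 0.5721^2 × 0.4279^3 = 0.256431
P(M+8) = 5 × 0.5721^1 × 0.4279^4 = 0.095898
P(M+10) = 0.4279^5 = 0.014345
The M+4 peak is largest (0.342847); scaling to 100 gives 17.9 : 66.8 : 100.0 : 74.8 : 28.0 : 4.2.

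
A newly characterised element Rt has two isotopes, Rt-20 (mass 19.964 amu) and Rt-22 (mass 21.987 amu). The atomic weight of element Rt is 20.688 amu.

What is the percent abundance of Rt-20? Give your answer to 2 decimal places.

With x = fraction of Rt-20 (so Rt-22 is 1 − x):
19.964·x + 21.987·(1 − x) = 20.688
(19.964 − 21.987)·x = 20.688 − 21.987
x = -1.299 / -2.023 = 0.64212 → 64.21% Rt-20, 35.79% Rt-22.

64.21%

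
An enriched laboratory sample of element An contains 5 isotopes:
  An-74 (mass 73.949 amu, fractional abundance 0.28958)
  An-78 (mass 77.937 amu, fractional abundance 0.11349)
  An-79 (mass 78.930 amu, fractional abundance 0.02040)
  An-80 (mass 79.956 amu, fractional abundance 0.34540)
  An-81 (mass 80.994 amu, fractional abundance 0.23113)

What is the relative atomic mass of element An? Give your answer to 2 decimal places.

Ar = Σ fᵢ·mᵢ = 0.28958 × 73.949 + 0.11349 × 77.937 + 0.02040 × 78.930 + 0.34540 × 79.956 + 0.23113 × 80.994
= 21.4142 + 8.8451 + 1.6102 + 27.6168 + 18.7201 = 78.2064 amu

78.21 amu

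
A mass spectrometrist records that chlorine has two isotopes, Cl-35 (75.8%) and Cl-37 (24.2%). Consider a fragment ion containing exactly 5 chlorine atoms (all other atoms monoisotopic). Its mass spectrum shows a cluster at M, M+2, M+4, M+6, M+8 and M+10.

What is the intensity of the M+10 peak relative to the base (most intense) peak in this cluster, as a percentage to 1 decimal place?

Term probabilities: M 0.2502, M+2 0.3994, M+4 0.2551, M+6 0.0814, M+8 0.0130, M+10 0.0008. Base peak = M+2.
P(M+2) = C(5,1) × 0.758^4 × 0.242^1 = 5 × 0.33012379 × 0.2420 = 0.399450 (base)
P(M+10) = C(5,5) × 0.758^0 × 0.242^5 = 1 × 1.0000 × 0.00083 = 0.000830
Relative intensity = 0.000830 / 0.399450 × 100 = 0.2

0.2%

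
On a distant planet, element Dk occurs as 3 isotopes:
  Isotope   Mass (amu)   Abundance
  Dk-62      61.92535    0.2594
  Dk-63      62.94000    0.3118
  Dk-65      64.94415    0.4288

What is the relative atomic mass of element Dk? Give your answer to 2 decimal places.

63.54 amu

Average mass = Σ (abundance × isotope mass) = 0.2594 × 61.92535 + 0.3118 × 62.94000 + 0.4288 × 64.94415
= 16.063436 + 19.624692 + 27.848052 = 63.536180 amu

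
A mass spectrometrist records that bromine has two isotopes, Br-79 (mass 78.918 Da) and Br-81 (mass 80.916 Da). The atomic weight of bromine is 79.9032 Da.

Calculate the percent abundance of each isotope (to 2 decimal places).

Writing the weighted mean with unknown fraction x of Br-79:
78.918·x + 80.916·(1 − x) = 79.9032
(78.918 − 80.916)·x = 79.9032 − 80.916
x = -1.0128 / -1.998 = 0.50691 → 50.69% Br-79, 49.31% Br-81.

Br-79: 50.69%, Br-81: 49.31%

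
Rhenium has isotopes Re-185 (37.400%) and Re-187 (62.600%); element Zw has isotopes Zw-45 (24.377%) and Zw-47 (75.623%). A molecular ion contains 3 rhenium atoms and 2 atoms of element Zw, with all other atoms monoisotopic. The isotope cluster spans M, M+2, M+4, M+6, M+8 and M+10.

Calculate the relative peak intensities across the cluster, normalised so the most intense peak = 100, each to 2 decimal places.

0.91 : 10.21 : 44.72 : 95.62 : 100.00 : 41.03

Rhenium pattern (n=3): 0.05231362 : 0.26268713 : 0.43968487 : 0.24531438
Element Zw pattern (n=2): 0.05942381 : 0.36869237 : 0.57188381
Convolve the two distributions (both contribute in 2-u steps):
  M: 0.05231362×0.05942381 = 0.003109
  M+2: 0.05231362×0.36869237 + 0.26268713×0.05942381 = 0.034898
  M+4: 0.05231362×0.57188381 + 0.26268713×0.36869237 + 0.43968487×0.05942381 = 0.152896
  M+6: 0.26268713×0.57188381 + 0.43968487×0.36869237 + 0.24531438×0.05942381 = 0.326912
  M+8: 0.43968487×0.57188381 + 0.24531438×0.36869237 = 0.341894
  M+10: 0.24531438×0.57188381 = 0.140291
Scale to base peak (0.341894) = 100: 0.91 : 10.21 : 44.72 : 95.62 : 100.00 : 41.03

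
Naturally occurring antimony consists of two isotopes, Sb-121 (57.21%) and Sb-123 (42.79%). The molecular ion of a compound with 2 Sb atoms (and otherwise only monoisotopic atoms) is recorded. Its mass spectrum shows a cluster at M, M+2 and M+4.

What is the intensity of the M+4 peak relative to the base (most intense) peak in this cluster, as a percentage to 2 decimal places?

(0.5721 + 0.4279)^2 gives M 0.3273, M+2 0.4896, M+4 0.1831; the largest is M+2.
P(M+2) = C(2,1) × 0.5721^1 × 0.4279^1 = 2 × 0.5721 × 0.4279 = 0.489603 (base)
P(M+4) = C(2,2) × 0.5721^0 × 0.4279^2 = 1 × 1.0000 × 0.18309841 = 0.183098
Relative intensity = 0.183098 / 0.489603 × 100 = 37.40

37.40%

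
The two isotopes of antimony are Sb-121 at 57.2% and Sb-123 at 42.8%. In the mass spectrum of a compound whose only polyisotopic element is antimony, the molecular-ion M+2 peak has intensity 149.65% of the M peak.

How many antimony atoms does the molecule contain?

The M+2/M ratio from n Sb atoms is n · q/p = n · 0.428/0.572.
n = 1.4965 × 0.572/0.428 = 2.00 ≈ 2

2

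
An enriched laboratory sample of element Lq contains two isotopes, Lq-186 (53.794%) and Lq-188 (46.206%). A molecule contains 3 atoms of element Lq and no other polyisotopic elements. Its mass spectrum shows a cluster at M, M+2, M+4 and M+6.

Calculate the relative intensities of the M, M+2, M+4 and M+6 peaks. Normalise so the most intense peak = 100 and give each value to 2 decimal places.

38.81 : 100.00 : 85.89 : 24.59

Each Lq atom is independently Lq-186 (p = 0.53794) or Lq-188 (q = 0.46206); the cluster is the binomial expansion (p + q)^3.
P(M) = 0.53794^3 = 0.155669
P(M+2) = 3 × 0.53794^2 × 0.46206^1 = 0.401132
P(M+4) = 3 × 0.53794^1 × 0.46206^2 = 0.344550
P(M+6) = 0.46206^3 = 0.098650
The M+2 peak is largest (0.401132); scaling to 100 gives 38.81 : 100.00 : 85.89 : 24.59.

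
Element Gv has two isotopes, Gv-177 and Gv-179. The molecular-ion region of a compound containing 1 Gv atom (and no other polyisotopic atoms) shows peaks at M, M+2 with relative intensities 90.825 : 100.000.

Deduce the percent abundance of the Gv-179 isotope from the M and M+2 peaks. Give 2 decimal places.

52.40%

If p is the fraction of Gv that is Gv-177, then I(M+2)/I(M) = [C(1,1)·p^0·(1−p)] / p^1 = 1·(1−p)/p = 100.000/90.825 = 1.1010
(1−p)/p = 1.1010/1 = 1.1010  ⇒  p = 1/(1 + 1.1010) = 0.4760
Gv-177: 47.60%, Gv-179: 52.40%.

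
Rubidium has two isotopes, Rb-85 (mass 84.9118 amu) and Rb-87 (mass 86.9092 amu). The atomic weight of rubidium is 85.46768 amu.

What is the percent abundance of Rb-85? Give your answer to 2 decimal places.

Let x be the fractional abundance of Rb-85; then Rb-87 has abundance 1 − x.
84.9118·x + 86.9092·(1 − x) = 85.46768
(84.9118 − 86.9092)·x = 85.46768 − 86.9092
x = -1.44152 / -1.9974 = 0.72170 → 72.17% Rb-85, 27.83% Rb-87.

72.17%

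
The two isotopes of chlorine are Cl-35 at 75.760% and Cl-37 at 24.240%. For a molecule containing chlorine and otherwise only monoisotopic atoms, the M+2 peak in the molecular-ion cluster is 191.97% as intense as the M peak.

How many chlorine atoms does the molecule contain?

6

The M+2/M ratio from n Cl atoms is n · q/p = n · 0.24240/0.75760.
n = 1.9197 × 0.75760/0.24240 = 6.00 ≈ 6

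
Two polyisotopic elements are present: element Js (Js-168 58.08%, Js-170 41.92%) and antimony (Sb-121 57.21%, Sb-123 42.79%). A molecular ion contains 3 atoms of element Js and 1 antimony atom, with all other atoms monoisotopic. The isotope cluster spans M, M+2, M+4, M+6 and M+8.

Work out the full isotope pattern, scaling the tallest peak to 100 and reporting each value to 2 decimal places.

31.42 : 91.54 : 100.00 : 48.55 : 8.84

Element Js pattern (n=3): 0.19592047 : 0.4242245 : 0.30618958 : 0.07366545
Antimony pattern (n=1): 0.5721 : 0.4279
Convolve the two distributions (both contribute in 2-u steps):
  M: 0.19592047×0.5721 = 0.112086
  M+2: 0.19592047×0.4279 + 0.4242245×0.5721 = 0.326533
  M+4: 0.4242245×0.4279 + 0.30618958×0.5721 = 0.356697
  M+6: 0.30618958×0.4279 + 0.07366545×0.5721 = 0.173163
  M+8: 0.07366545×0.4279 = 0.031521
Scale to base peak (0.356697) = 100: 31.42 : 91.54 : 100.00 : 48.55 : 8.84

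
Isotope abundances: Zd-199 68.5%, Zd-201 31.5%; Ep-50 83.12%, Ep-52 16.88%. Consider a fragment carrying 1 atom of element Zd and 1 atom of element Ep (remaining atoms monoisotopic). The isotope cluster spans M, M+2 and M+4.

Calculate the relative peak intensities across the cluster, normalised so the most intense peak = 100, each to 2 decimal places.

100.00 : 66.29 : 9.34

Element Zd pattern (n=1): 0.6850 : 0.3150
Element Ep pattern (n=1): 0.8312 : 0.1688
Convolve the two distributions (both contribute in 2-u steps):
  M: 0.6850×0.8312 = 0.569372
  M+2: 0.6850×0.1688 + 0.3150×0.8312 = 0.377456
  M+4: 0.3150×0.1688 = 0.053172
Scale to base peak (0.569372) = 100: 100.00 : 66.29 : 9.34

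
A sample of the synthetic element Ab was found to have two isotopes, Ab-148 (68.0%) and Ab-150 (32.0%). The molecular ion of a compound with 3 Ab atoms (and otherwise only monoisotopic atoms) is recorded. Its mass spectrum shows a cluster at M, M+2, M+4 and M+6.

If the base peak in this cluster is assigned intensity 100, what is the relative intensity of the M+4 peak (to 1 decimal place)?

47.1

(0.680 + 0.320)^3 gives M 0.3144, M+2 0.4439, M+4 0.2089, M+6 0.0328; the largest is M+2.
P(M+2) = C(3,1) × 0.680^2 × 0.320^1 = 3 × 0.4624 × 0.3200 = 0.443904 (base)
P(M+4) = C(3,2) × 0.680^1 × 0.320^2 = 3 × 0.6800 × 0.1024 = 0.208896
Relative intensity = 0.208896 / 0.443904 × 100 = 47.1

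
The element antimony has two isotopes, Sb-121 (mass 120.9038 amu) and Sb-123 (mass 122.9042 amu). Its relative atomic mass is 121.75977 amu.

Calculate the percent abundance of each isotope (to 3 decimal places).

Let x be the fractional abundance of Sb-121; then Sb-123 has abundance 1 − x.
120.9038·x + 122.9042·(1 − x) = 121.75977
(120.9038 − 122.9042)·x = 121.75977 − 122.9042
x = -1.14443 / -2.0004 = 0.57210 → 57.210% Sb-121, 42.790% Sb-123.

Sb-121: 57.210%, Sb-123: 42.790%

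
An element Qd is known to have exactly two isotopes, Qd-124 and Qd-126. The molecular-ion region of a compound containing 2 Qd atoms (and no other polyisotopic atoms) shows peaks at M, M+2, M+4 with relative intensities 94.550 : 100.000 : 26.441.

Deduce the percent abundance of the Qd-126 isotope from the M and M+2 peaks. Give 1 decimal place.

34.6%

If p is the fraction of Qd that is Qd-124, then I(M+2)/I(M) = [C(2,1)·p^1·(1−p)] / p^2 = 2·(1−p)/p = 100.000/94.550 = 1.0576
(1−p)/p = 1.0576/2 = 0.5288  ⇒  p = 1/(1 + 0.5288) = 0.6541
Qd-124: 65.4%, Qd-126: 34.6%.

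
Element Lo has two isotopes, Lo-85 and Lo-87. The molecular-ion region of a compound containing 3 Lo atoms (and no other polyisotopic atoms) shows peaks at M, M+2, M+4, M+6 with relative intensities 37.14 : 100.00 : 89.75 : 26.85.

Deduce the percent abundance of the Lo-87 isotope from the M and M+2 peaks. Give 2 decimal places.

Let p = fractional abundance of Lo-85. I(M+2)/I(M) = [C(3,1)·p^2·(1−p)] / p^3 = 3·(1−p)/p = 100.00/37.14 = 2.6925
(1−p)/p = 2.6925/3 = 0.8975  ⇒  p = 1/(1 + 0.8975) = 0.5270
Lo-85: 52.70%, Lo-87: 47.30%.

47.30%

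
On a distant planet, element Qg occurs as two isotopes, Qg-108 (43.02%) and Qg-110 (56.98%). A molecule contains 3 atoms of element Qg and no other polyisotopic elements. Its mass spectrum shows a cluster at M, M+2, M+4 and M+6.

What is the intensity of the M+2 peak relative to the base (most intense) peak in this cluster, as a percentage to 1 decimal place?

Term probabilities: M 0.0796, M+2 0.3164, M+4 0.4190, M+6 0.1850. Base peak = M+4.
P(M+4) = C(3,2) × 0.4302^1 × 0.5698^2 = 3 × 0.4302 × 0.32467204 = 0.419022 (base)
P(M+2) = C(3,1) × 0.4302^2 × 0.5698^1 = 3 × 0.18507204 × 0.5698 = 0.316362
Relative intensity = 0.316362 / 0.419022 × 100 = 75.5

75.5%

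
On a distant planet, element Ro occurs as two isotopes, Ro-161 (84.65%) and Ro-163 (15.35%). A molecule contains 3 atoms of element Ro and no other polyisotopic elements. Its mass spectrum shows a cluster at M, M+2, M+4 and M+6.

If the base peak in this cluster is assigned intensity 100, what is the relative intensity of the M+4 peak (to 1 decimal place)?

9.9

Binomial terms of (0.8465 + 0.1535)^3: M 0.6066, M+2 0.3300, M+4 0.0598, M+6 0.0036 → M is the base peak.
P(M) = C(3,0) × 0.8465^3 × 0.1535^0 = 1 × 0.60656994 × 1.0000 = 0.606570 (base)
P(M+4) = C(3,2) × 0.8465^1 × 0.1535^2 = 3 × 0.8465 × 0.02356225 = 0.059836
Relative intensity = 0.059836 / 0.606570 × 100 = 9.9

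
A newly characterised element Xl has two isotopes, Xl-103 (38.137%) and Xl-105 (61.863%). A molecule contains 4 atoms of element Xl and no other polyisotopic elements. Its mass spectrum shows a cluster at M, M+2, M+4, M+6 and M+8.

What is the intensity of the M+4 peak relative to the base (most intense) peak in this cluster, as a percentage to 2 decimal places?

92.47%

Term probabilities: M 0.0212, M+2 0.1373, M+4 0.3340, M+6 0.3612, M+8 0.1465. Base peak = M+6.
P(M+6) = C(4,3) × 0.38137^1 × 0.61863^3 = 4 × 0.38137 × 0.2367516 = 0.361160 (base)
P(M+4) = C(4,2) × 0.38137^2 × 0.61863^2 = 6 × 0.14544308 × 0.38270308 = 0.333969
Relative intensity = 0.333969 / 0.361160 × 100 = 92.47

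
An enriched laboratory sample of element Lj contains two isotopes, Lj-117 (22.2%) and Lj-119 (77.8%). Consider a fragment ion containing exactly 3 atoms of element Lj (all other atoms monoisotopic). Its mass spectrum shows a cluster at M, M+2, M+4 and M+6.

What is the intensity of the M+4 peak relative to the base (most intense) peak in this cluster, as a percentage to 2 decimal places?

85.60%

Binomial terms of (0.222 + 0.778)^3: M 0.0109, M+2 0.1150, M+4 0.4031, M+6 0.4709 → M+6 is the base peak.
P(M+6) = C(3,3) × 0.222^0 × 0.778^3 = 1 × 1.0000 × 0.47091095 = 0.470911 (base)
P(M+4) = C(3,2) × 0.222^1 × 0.778^2 = 3 × 0.2220 × 0.605284 = 0.403119
Relative intensity = 0.403119 / 0.470911 × 100 = 85.60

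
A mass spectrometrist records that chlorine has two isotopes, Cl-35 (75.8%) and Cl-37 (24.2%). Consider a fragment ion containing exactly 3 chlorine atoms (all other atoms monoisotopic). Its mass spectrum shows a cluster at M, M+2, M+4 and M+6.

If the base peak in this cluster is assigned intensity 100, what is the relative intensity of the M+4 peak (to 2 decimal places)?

Term probabilities: M 0.4355, M+2 0.4171, M+4 0.1332, M+6 0.0142. Base peak = M.
P(M) = C(3,0) × 0.758^3 × 0.242^0 = 1 × 0.43551951 × 1.0000 = 0.435520 (base)
P(M+4) = C(3,2) × 0.758^1 × 0.242^2 = 3 × 0.7580 × 0.058564 = 0.133175
Relative intensity = 0.133175 / 0.435520 × 100 = 30.58

30.58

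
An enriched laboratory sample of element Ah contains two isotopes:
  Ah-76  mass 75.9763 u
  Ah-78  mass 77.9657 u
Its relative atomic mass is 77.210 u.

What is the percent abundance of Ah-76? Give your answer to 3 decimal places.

37.986%

With x = fraction of Ah-76 (so Ah-78 is 1 − x):
75.9763·x + 77.9657·(1 − x) = 77.210
(75.9763 − 77.9657)·x = 77.210 − 77.9657
x = -0.7557 / -1.9894 = 0.37986 → 37.986% Ah-76, 62.014% Ah-78.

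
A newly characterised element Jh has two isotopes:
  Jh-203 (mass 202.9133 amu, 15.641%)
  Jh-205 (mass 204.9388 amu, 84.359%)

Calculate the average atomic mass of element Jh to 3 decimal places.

204.622 amu

Average mass = Σ (abundance × isotope mass) = 0.15641 × 202.9133 + 0.84359 × 204.9388
= 31.73767 + 172.88432 = 204.62199 amu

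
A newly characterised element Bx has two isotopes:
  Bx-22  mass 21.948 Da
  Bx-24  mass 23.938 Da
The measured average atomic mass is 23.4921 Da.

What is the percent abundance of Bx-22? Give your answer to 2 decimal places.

22.41%

Let x be the fractional abundance of Bx-22; then Bx-24 has abundance 1 − x.
21.948·x + 23.938·(1 − x) = 23.4921
(21.948 − 23.938)·x = 23.4921 − 23.938
x = -0.4459 / -1.990 = 0.22407 → 22.41% Bx-22, 77.59% Bx-24.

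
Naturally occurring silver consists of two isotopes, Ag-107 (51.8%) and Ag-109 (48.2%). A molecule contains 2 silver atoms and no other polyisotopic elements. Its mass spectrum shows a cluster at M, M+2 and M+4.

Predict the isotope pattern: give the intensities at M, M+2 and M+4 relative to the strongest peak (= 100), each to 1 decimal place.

53.7 : 100.0 : 46.5

The 2 Ag atoms are independent, so intensities follow the terms of (0.518 + 0.482)^2.
P(M) = 0.518^2 = 0.268324
P(M+2) = 2 × 0.518^1 × 0.482^1 = 0.499352
P(M+4) = 0.482^2 = 0.232324
The M+2 peak is largest (0.499352); scaling to 100 gives 53.7 : 100.0 : 46.5.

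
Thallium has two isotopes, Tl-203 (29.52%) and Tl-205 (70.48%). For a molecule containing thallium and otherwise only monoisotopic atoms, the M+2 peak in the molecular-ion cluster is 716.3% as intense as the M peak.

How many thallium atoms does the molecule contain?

3

The M+2/M ratio from n Tl atoms is n · q/p = n · 0.7048/0.2952.
n = 7.163 × 0.2952/0.7048 = 3.00 ≈ 3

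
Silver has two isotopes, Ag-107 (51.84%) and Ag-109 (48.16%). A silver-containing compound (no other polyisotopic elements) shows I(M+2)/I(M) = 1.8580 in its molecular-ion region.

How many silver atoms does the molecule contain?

For n independent Ag atoms, I(M+2)/I(M) = n · (abundance Ag-109) / (abundance Ag-107) = n · 0.4816/0.5184.
n = 1.8580 × 0.5184/0.4816 = 2.00 ≈ 2

2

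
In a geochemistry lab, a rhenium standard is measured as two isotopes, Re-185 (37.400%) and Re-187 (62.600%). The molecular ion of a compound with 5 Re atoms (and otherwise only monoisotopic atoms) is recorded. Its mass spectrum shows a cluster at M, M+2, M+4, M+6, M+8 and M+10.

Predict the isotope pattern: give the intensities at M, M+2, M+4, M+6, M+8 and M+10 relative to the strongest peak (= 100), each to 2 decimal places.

The 5 Re atoms are independent, so intensities follow the terms of (0.37400 + 0.62600)^5.
P(M) = 0.37400^5 = 0.007317
P(M+2) = 5 × 0.37400^4 × 0.62600^1 = 0.061239
P(M+4) = 10 × 0.37400^3 × 0.62600^2 = 0.205005
P(M+6) = 10 × 0.37400^2 × 0.62600^3 = 0.343136
P(M+8) = 5 × 0.37400^1 × 0.62600^4 = 0.287170
P(M+10) = 0.62600^5 = 0.096133
The M+6 peak is largest (0.343136); scaling to 100 gives 2.13 : 17.85 : 59.74 : 100.00 : 83.69 : 28.02.

2.13 : 17.85 : 59.74 : 100.00 : 83.69 : 28.02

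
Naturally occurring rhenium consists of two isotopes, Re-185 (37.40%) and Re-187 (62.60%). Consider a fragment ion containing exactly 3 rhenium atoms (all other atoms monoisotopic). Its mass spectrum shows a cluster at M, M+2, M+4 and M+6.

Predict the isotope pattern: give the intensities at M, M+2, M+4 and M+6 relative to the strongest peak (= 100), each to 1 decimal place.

11.9 : 59.7 : 100.0 : 55.8

Expanding (0.3740 + 0.6260)^3:
P(M) = 0.3740^3 = 0.052314
P(M+2) = 3 × 0.3740^2 × 0.6260^1 = 0.262687
P(M+4) = 3 × 0.3740^1 × 0.6260^2 = 0.439685
P(M+6) = 0.6260^3 = 0.245314
The M+4 peak is largest (0.439685); scaling to 100 gives 11.9 : 59.7 : 100.0 : 55.8.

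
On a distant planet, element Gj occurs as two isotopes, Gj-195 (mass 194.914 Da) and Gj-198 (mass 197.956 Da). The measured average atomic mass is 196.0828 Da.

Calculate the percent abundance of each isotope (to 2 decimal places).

Writing the weighted mean with unknown fraction x of Gj-195:
194.914·x + 197.956·(1 − x) = 196.0828
(194.914 − 197.956)·x = 196.0828 − 197.956
x = -1.8732 / -3.042 = 0.61578 → 61.58% Gj-195, 38.42% Gj-198.

Gj-195: 61.58%, Gj-198: 38.42%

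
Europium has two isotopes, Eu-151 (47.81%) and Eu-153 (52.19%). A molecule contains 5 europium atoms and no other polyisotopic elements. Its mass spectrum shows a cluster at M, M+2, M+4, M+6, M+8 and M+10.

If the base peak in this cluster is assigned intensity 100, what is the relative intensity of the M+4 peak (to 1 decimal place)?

(0.4781 + 0.5219)^5 gives M 0.0250, M+2 0.1363, M+4 0.2977, M+6 0.3249, M+8 0.1774, M+10 0.0387; the largest is M+6.
P(M+6) = C(5,3) × 0.4781^2 × 0.5219^3 = 10 × 0.22857961 × 0.14215492 = 0.324937 (base)
P(M+4) = C(5,2) × 0.4781^3 × 0.5219^2 = 10 × 0.10928391 × 0.27237961 = 0.297667
Relative intensity = 0.297667 / 0.324937 × 100 = 91.6

91.6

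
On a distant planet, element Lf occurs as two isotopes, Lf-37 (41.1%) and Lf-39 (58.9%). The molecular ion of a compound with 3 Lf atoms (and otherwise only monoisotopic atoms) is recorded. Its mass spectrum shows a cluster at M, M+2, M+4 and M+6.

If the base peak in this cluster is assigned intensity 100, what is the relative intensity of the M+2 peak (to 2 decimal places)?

(0.411 + 0.589)^3 gives M 0.0694, M+2 0.2985, M+4 0.4278, M+6 0.2043; the largest is M+4.
P(M+4) = C(3,2) × 0.411^1 × 0.589^2 = 3 × 0.4110 × 0.346921 = 0.427754 (base)
P(M+2) = C(3,1) × 0.411^2 × 0.589^1 = 3 × 0.168921 × 0.5890 = 0.298483
Relative intensity = 0.298483 / 0.427754 × 100 = 69.78

69.78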